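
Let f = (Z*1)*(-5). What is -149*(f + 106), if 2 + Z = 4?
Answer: -14304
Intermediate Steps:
Z = 2 (Z = -2 + 4 = 2)
f = -10 (f = (2*1)*(-5) = 2*(-5) = -10)
-149*(f + 106) = -149*(-10 + 106) = -149*96 = -14304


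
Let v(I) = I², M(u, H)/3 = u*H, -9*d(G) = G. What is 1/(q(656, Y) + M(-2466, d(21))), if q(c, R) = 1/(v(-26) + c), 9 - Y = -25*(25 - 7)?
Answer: 1332/22992985 ≈ 5.7931e-5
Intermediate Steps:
d(G) = -G/9
M(u, H) = 3*H*u (M(u, H) = 3*(u*H) = 3*(H*u) = 3*H*u)
Y = 459 (Y = 9 - (-25)*(25 - 7) = 9 - (-25)*18 = 9 - 1*(-450) = 9 + 450 = 459)
q(c, R) = 1/(676 + c) (q(c, R) = 1/((-26)² + c) = 1/(676 + c))
1/(q(656, Y) + M(-2466, d(21))) = 1/(1/(676 + 656) + 3*(-⅑*21)*(-2466)) = 1/(1/1332 + 3*(-7/3)*(-2466)) = 1/(1/1332 + 17262) = 1/(22992985/1332) = 1332/22992985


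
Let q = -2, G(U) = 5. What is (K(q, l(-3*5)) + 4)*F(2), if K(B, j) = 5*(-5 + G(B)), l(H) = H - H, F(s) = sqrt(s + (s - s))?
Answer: 4*sqrt(2) ≈ 5.6569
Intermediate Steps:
F(s) = sqrt(s) (F(s) = sqrt(s + 0) = sqrt(s))
l(H) = 0
K(B, j) = 0 (K(B, j) = 5*(-5 + 5) = 5*0 = 0)
(K(q, l(-3*5)) + 4)*F(2) = (0 + 4)*sqrt(2) = 4*sqrt(2)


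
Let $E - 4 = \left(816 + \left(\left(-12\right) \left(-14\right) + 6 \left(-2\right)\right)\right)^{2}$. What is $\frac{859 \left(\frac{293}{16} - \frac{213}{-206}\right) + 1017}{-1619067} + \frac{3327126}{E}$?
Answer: $\frac{2212513328934043}{630226129991952} \approx 3.5107$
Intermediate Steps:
$E = 944788$ ($E = 4 + \left(816 + \left(\left(-12\right) \left(-14\right) + 6 \left(-2\right)\right)\right)^{2} = 4 + \left(816 + \left(168 - 12\right)\right)^{2} = 4 + \left(816 + 156\right)^{2} = 4 + 972^{2} = 4 + 944784 = 944788$)
$\frac{859 \left(\frac{293}{16} - \frac{213}{-206}\right) + 1017}{-1619067} + \frac{3327126}{E} = \frac{859 \left(\frac{293}{16} - \frac{213}{-206}\right) + 1017}{-1619067} + \frac{3327126}{944788} = \left(859 \left(293 \cdot \frac{1}{16} - - \frac{213}{206}\right) + 1017\right) \left(- \frac{1}{1619067}\right) + 3327126 \cdot \frac{1}{944788} = \left(859 \left(\frac{293}{16} + \frac{213}{206}\right) + 1017\right) \left(- \frac{1}{1619067}\right) + \frac{1663563}{472394} = \left(859 \cdot \frac{31883}{1648} + 1017\right) \left(- \frac{1}{1619067}\right) + \frac{1663563}{472394} = \left(\frac{27387497}{1648} + 1017\right) \left(- \frac{1}{1619067}\right) + \frac{1663563}{472394} = \frac{29063513}{1648} \left(- \frac{1}{1619067}\right) + \frac{1663563}{472394} = - \frac{29063513}{2668222416} + \frac{1663563}{472394} = \frac{2212513328934043}{630226129991952}$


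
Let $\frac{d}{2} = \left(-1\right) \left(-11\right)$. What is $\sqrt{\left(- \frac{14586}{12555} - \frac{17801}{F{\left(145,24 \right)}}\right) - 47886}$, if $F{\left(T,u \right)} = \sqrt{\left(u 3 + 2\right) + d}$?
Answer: $\frac{\sqrt{-1491033823680 - 23094127350 \sqrt{6}}}{5580} \approx 222.94 i$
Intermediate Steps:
$d = 22$ ($d = 2 \left(\left(-1\right) \left(-11\right)\right) = 2 \cdot 11 = 22$)
$F{\left(T,u \right)} = \sqrt{24 + 3 u}$ ($F{\left(T,u \right)} = \sqrt{\left(u 3 + 2\right) + 22} = \sqrt{\left(3 u + 2\right) + 22} = \sqrt{\left(2 + 3 u\right) + 22} = \sqrt{24 + 3 u}$)
$\sqrt{\left(- \frac{14586}{12555} - \frac{17801}{F{\left(145,24 \right)}}\right) - 47886} = \sqrt{\left(- \frac{14586}{12555} - \frac{17801}{\sqrt{24 + 3 \cdot 24}}\right) - 47886} = \sqrt{\left(\left(-14586\right) \frac{1}{12555} - \frac{17801}{\sqrt{24 + 72}}\right) - 47886} = \sqrt{\left(- \frac{4862}{4185} - \frac{17801}{\sqrt{96}}\right) - 47886} = \sqrt{\left(- \frac{4862}{4185} - \frac{17801}{4 \sqrt{6}}\right) - 47886} = \sqrt{\left(- \frac{4862}{4185} - 17801 \frac{\sqrt{6}}{24}\right) - 47886} = \sqrt{\left(- \frac{4862}{4185} - \frac{17801 \sqrt{6}}{24}\right) - 47886} = \sqrt{- \frac{200407772}{4185} - \frac{17801 \sqrt{6}}{24}}$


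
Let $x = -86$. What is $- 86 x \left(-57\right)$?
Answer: $-421572$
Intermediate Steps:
$- 86 x \left(-57\right) = \left(-86\right) \left(-86\right) \left(-57\right) = 7396 \left(-57\right) = -421572$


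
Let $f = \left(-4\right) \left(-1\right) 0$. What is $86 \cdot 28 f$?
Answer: $0$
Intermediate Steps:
$f = 0$ ($f = 4 \cdot 0 = 0$)
$86 \cdot 28 f = 86 \cdot 28 \cdot 0 = 2408 \cdot 0 = 0$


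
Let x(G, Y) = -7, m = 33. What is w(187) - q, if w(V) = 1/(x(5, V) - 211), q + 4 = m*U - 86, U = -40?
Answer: 307379/218 ≈ 1410.0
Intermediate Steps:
q = -1410 (q = -4 + (33*(-40) - 86) = -4 + (-1320 - 86) = -4 - 1406 = -1410)
w(V) = -1/218 (w(V) = 1/(-7 - 211) = 1/(-218) = -1/218)
w(187) - q = -1/218 - 1*(-1410) = -1/218 + 1410 = 307379/218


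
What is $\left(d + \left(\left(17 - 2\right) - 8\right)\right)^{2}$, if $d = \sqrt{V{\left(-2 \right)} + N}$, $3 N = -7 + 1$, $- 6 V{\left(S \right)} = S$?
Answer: $\frac{\left(21 + i \sqrt{15}\right)^{2}}{9} \approx 47.333 + 18.074 i$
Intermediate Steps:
$V{\left(S \right)} = - \frac{S}{6}$
$N = -2$ ($N = \frac{-7 + 1}{3} = \frac{1}{3} \left(-6\right) = -2$)
$d = \frac{i \sqrt{15}}{3}$ ($d = \sqrt{\left(- \frac{1}{6}\right) \left(-2\right) - 2} = \sqrt{\frac{1}{3} - 2} = \sqrt{- \frac{5}{3}} = \frac{i \sqrt{15}}{3} \approx 1.291 i$)
$\left(d + \left(\left(17 - 2\right) - 8\right)\right)^{2} = \left(\frac{i \sqrt{15}}{3} + \left(\left(17 - 2\right) - 8\right)\right)^{2} = \left(\frac{i \sqrt{15}}{3} + \left(15 - 8\right)\right)^{2} = \left(\frac{i \sqrt{15}}{3} + 7\right)^{2} = \left(7 + \frac{i \sqrt{15}}{3}\right)^{2}$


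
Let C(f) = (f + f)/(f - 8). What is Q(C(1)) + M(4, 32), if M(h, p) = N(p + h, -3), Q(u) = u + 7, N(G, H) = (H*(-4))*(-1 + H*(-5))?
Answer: 1223/7 ≈ 174.71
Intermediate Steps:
N(G, H) = -4*H*(-1 - 5*H) (N(G, H) = (-4*H)*(-1 - 5*H) = -4*H*(-1 - 5*H))
C(f) = 2*f/(-8 + f) (C(f) = (2*f)/(-8 + f) = 2*f/(-8 + f))
Q(u) = 7 + u
M(h, p) = 168 (M(h, p) = 4*(-3)*(1 + 5*(-3)) = 4*(-3)*(1 - 15) = 4*(-3)*(-14) = 168)
Q(C(1)) + M(4, 32) = (7 + 2*1/(-8 + 1)) + 168 = (7 + 2*1/(-7)) + 168 = (7 + 2*1*(-⅐)) + 168 = (7 - 2/7) + 168 = 47/7 + 168 = 1223/7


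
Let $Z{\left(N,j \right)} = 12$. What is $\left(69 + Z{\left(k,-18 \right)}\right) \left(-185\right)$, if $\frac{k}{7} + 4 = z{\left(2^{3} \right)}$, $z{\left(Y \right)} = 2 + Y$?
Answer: $-14985$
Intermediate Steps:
$k = 42$ ($k = -28 + 7 \left(2 + 2^{3}\right) = -28 + 7 \left(2 + 8\right) = -28 + 7 \cdot 10 = -28 + 70 = 42$)
$\left(69 + Z{\left(k,-18 \right)}\right) \left(-185\right) = \left(69 + 12\right) \left(-185\right) = 81 \left(-185\right) = -14985$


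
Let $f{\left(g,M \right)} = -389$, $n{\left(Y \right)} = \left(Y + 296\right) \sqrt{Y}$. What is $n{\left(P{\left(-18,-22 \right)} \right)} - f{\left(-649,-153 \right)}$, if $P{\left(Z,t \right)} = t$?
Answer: $389 + 274 i \sqrt{22} \approx 389.0 + 1285.2 i$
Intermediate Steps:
$n{\left(Y \right)} = \sqrt{Y} \left(296 + Y\right)$ ($n{\left(Y \right)} = \left(296 + Y\right) \sqrt{Y} = \sqrt{Y} \left(296 + Y\right)$)
$n{\left(P{\left(-18,-22 \right)} \right)} - f{\left(-649,-153 \right)} = \sqrt{-22} \left(296 - 22\right) - -389 = i \sqrt{22} \cdot 274 + 389 = 274 i \sqrt{22} + 389 = 389 + 274 i \sqrt{22}$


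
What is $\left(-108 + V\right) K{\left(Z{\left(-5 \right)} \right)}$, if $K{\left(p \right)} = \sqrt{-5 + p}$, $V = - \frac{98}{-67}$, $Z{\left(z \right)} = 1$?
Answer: $- \frac{14276 i}{67} \approx - 213.07 i$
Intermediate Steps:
$V = \frac{98}{67}$ ($V = \left(-98\right) \left(- \frac{1}{67}\right) = \frac{98}{67} \approx 1.4627$)
$\left(-108 + V\right) K{\left(Z{\left(-5 \right)} \right)} = \left(-108 + \frac{98}{67}\right) \sqrt{-5 + 1} = - \frac{7138 \sqrt{-4}}{67} = - \frac{7138 \cdot 2 i}{67} = - \frac{14276 i}{67}$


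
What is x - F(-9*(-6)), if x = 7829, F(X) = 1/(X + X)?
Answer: 845531/108 ≈ 7829.0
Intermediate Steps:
F(X) = 1/(2*X)
x - F(-9*(-6)) = 7829 - 1/(2*((-9*(-6)))) = 7829 - 1/(2*54) = 7829 - 1*1/108 = 7829 - 1/108 = 845531/108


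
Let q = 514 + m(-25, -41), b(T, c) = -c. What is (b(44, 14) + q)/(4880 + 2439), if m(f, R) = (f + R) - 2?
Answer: 432/7319 ≈ 0.059024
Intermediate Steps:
m(f, R) = -2 + R + f (m(f, R) = (R + f) - 2 = -2 + R + f)
q = 446 (q = 514 + (-2 - 41 - 25) = 514 - 68 = 446)
(b(44, 14) + q)/(4880 + 2439) = (-1*14 + 446)/(4880 + 2439) = (-14 + 446)/7319 = 432*(1/7319) = 432/7319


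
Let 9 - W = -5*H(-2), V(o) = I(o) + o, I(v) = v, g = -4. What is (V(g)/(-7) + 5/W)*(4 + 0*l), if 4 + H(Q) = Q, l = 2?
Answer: 76/21 ≈ 3.6190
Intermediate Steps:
V(o) = 2*o (V(o) = o + o = 2*o)
H(Q) = -4 + Q
W = -21 (W = 9 - (-5)*(-4 - 2) = 9 - (-5)*(-6) = 9 - 1*30 = 9 - 30 = -21)
(V(g)/(-7) + 5/W)*(4 + 0*l) = ((2*(-4))/(-7) + 5/(-21))*(4 + 0*2) = (-8*(-⅐) + 5*(-1/21))*(4 + 0) = (8/7 - 5/21)*4 = (19/21)*4 = 76/21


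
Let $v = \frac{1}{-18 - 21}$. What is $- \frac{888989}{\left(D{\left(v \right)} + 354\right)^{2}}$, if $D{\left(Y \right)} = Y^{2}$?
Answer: $- \frac{2056623601149}{289912249225} \approx -7.0939$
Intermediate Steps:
$v = - \frac{1}{39}$ ($v = \frac{1}{-39} = - \frac{1}{39} \approx -0.025641$)
$- \frac{888989}{\left(D{\left(v \right)} + 354\right)^{2}} = - \frac{888989}{\left(\left(- \frac{1}{39}\right)^{2} + 354\right)^{2}} = - \frac{888989}{\left(\frac{1}{1521} + 354\right)^{2}} = - \frac{888989}{\left(\frac{538435}{1521}\right)^{2}} = - \frac{888989}{\frac{289912249225}{2313441}} = \left(-888989\right) \frac{2313441}{289912249225} = - \frac{2056623601149}{289912249225}$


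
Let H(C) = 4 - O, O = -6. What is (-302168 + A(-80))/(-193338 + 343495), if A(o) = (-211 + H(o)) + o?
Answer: -43207/21451 ≈ -2.0142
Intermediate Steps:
H(C) = 10 (H(C) = 4 - 1*(-6) = 4 + 6 = 10)
A(o) = -201 + o (A(o) = (-211 + 10) + o = -201 + o)
(-302168 + A(-80))/(-193338 + 343495) = (-302168 + (-201 - 80))/(-193338 + 343495) = (-302168 - 281)/150157 = -302449*1/150157 = -43207/21451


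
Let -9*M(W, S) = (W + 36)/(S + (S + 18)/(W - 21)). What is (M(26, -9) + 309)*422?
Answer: 10594943/81 ≈ 1.3080e+5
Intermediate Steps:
M(W, S) = -(36 + W)/(9*(S + (18 + S)/(-21 + W))) (M(W, S) = -(W + 36)/(9*(S + (S + 18)/(W - 21))) = -(36 + W)/(9*(S + (18 + S)/(-21 + W))))
(M(26, -9) + 309)*422 = ((756 - 1*26² - 15*26)/(9*(18 - 20*(-9) - 9*26)) + 309)*422 = ((756 - 1*676 - 390)/(9*(18 + 180 - 234)) + 309)*422 = ((⅑)*(756 - 676 - 390)/(-36) + 309)*422 = ((⅑)*(-1/36)*(-310) + 309)*422 = (155/162 + 309)*422 = (50213/162)*422 = 10594943/81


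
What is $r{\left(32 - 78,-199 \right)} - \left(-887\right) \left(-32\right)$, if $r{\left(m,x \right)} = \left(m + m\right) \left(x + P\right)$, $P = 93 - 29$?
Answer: $-15964$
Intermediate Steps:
$P = 64$ ($P = 93 - 29 = 64$)
$r{\left(m,x \right)} = 2 m \left(64 + x\right)$ ($r{\left(m,x \right)} = \left(m + m\right) \left(x + 64\right) = 2 m \left(64 + x\right)$)
$r{\left(32 - 78,-199 \right)} - \left(-887\right) \left(-32\right) = 2 \left(32 - 78\right) \left(64 - 199\right) - \left(-887\right) \left(-32\right) = 2 \left(32 - 78\right) \left(-135\right) - 28384 = 2 \left(-46\right) \left(-135\right) - 28384 = 12420 - 28384 = -15964$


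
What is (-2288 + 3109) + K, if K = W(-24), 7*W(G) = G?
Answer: 5723/7 ≈ 817.57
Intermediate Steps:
W(G) = G/7
K = -24/7 (K = (1/7)*(-24) = -24/7 ≈ -3.4286)
(-2288 + 3109) + K = (-2288 + 3109) - 24/7 = 821 - 24/7 = 5723/7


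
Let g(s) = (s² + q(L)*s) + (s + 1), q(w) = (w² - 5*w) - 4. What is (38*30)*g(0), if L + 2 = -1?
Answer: 1140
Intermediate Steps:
L = -3 (L = -2 - 1 = -3)
q(w) = -4 + w² - 5*w
g(s) = 1 + s² + 21*s (g(s) = (s² + (-4 + (-3)² - 5*(-3))*s) + (s + 1) = (s² + (-4 + 9 + 15)*s) + (1 + s) = (s² + 20*s) + (1 + s) = 1 + s² + 21*s)
(38*30)*g(0) = (38*30)*(1 + 0² + 21*0) = 1140*(1 + 0 + 0) = 1140*1 = 1140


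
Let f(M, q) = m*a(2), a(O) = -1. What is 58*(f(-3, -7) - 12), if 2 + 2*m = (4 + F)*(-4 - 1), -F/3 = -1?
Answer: 377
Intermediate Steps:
F = 3 (F = -3*(-1) = 3)
m = -37/2 (m = -1 + ((4 + 3)*(-4 - 1))/2 = -1 + (7*(-5))/2 = -1 + (½)*(-35) = -1 - 35/2 = -37/2 ≈ -18.500)
f(M, q) = 37/2 (f(M, q) = -37/2*(-1) = 37/2)
58*(f(-3, -7) - 12) = 58*(37/2 - 12) = 58*(13/2) = 377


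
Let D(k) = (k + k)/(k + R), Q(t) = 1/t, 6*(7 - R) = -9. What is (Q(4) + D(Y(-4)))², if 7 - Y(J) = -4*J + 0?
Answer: 21025/16 ≈ 1314.1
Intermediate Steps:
R = 17/2 (R = 7 - ⅙*(-9) = 7 + 3/2 = 17/2 ≈ 8.5000)
Y(J) = 7 + 4*J (Y(J) = 7 - (-4*J + 0) = 7 - (-4)*J = 7 + 4*J)
D(k) = 2*k/(17/2 + k) (D(k) = (k + k)/(k + 17/2) = (2*k)/(17/2 + k) = 2*k/(17/2 + k))
(Q(4) + D(Y(-4)))² = (1/4 + 4*(7 + 4*(-4))/(17 + 2*(7 + 4*(-4))))² = (¼ + 4*(7 - 16)/(17 + 2*(7 - 16)))² = (¼ + 4*(-9)/(17 + 2*(-9)))² = (¼ + 4*(-9)/(17 - 18))² = (¼ + 4*(-9)/(-1))² = (¼ + 4*(-9)*(-1))² = (¼ + 36)² = (145/4)² = 21025/16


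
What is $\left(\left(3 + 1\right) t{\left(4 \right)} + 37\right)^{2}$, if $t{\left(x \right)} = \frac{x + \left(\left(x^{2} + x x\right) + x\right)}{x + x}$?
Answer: $3249$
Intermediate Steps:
$t{\left(x \right)} = \frac{2 x + 2 x^{2}}{2 x}$ ($t{\left(x \right)} = \frac{x + \left(\left(x^{2} + x^{2}\right) + x\right)}{2 x} = \left(x + \left(2 x^{2} + x\right)\right) \frac{1}{2 x} = \left(x + \left(x + 2 x^{2}\right)\right) \frac{1}{2 x} = \left(2 x + 2 x^{2}\right) \frac{1}{2 x} = \frac{2 x + 2 x^{2}}{2 x}$)
$\left(\left(3 + 1\right) t{\left(4 \right)} + 37\right)^{2} = \left(\left(3 + 1\right) \left(1 + 4\right) + 37\right)^{2} = \left(4 \cdot 5 + 37\right)^{2} = \left(20 + 37\right)^{2} = 57^{2} = 3249$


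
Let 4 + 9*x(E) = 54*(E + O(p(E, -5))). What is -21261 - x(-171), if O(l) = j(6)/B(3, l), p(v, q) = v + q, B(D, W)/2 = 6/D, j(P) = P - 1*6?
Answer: -182111/9 ≈ -20235.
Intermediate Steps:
j(P) = -6 + P (j(P) = P - 6 = -6 + P)
B(D, W) = 12/D (B(D, W) = 2*(6/D) = 12/D)
p(v, q) = q + v
O(l) = 0 (O(l) = (-6 + 6)/((12/3)) = 0/((12*(1/3))) = 0/4 = 0*(1/4) = 0)
x(E) = -4/9 + 6*E (x(E) = -4/9 + (54*(E + 0))/9 = -4/9 + (54*E)/9 = -4/9 + 6*E)
-21261 - x(-171) = -21261 - (-4/9 + 6*(-171)) = -21261 - (-4/9 - 1026) = -21261 - 1*(-9238/9) = -21261 + 9238/9 = -182111/9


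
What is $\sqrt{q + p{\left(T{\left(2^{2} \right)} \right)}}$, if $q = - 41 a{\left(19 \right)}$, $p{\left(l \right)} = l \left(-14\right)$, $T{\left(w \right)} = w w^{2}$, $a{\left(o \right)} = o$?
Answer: $5 i \sqrt{67} \approx 40.927 i$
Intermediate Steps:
$T{\left(w \right)} = w^{3}$
$p{\left(l \right)} = - 14 l$
$q = -779$ ($q = \left(-41\right) 19 = -779$)
$\sqrt{q + p{\left(T{\left(2^{2} \right)} \right)}} = \sqrt{-779 - 14 \left(2^{2}\right)^{3}} = \sqrt{-779 - 14 \cdot 4^{3}} = \sqrt{-779 - 896} = \sqrt{-1675} = 5 i \sqrt{67}$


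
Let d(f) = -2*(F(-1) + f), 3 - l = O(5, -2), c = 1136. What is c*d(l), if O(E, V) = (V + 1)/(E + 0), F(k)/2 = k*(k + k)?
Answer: -81792/5 ≈ -16358.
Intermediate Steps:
F(k) = 4*k**2 (F(k) = 2*(k*(k + k)) = 2*(k*(2*k)) = 2*(2*k**2) = 4*k**2)
O(E, V) = (1 + V)/E
l = 16/5 (l = 3 - (1 - 2)/5 = 3 - (-1)/5 = 3 - 1*(-1/5) = 3 + 1/5 = 16/5 ≈ 3.2000)
d(f) = -8 - 2*f (d(f) = -2*(4*(-1)**2 + f) = -2*(4*1 + f) = -2*(4 + f) = -8 - 2*f)
c*d(l) = 1136*(-8 - 2*16/5) = 1136*(-8 - 32/5) = 1136*(-72/5) = -81792/5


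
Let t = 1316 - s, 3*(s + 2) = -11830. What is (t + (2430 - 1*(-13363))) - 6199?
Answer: 44566/3 ≈ 14855.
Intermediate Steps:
s = -11836/3 (s = -2 + (⅓)*(-11830) = -2 - 11830/3 = -11836/3 ≈ -3945.3)
t = 15784/3 (t = 1316 - 1*(-11836/3) = 1316 + 11836/3 = 15784/3 ≈ 5261.3)
(t + (2430 - 1*(-13363))) - 6199 = (15784/3 + (2430 - 1*(-13363))) - 6199 = (15784/3 + (2430 + 13363)) - 6199 = (15784/3 + 15793) - 6199 = 63163/3 - 6199 = 44566/3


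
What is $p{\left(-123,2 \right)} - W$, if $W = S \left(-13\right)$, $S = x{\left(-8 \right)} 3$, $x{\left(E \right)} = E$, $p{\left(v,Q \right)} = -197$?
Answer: $-509$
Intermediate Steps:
$S = -24$ ($S = \left(-8\right) 3 = -24$)
$W = 312$ ($W = \left(-24\right) \left(-13\right) = 312$)
$p{\left(-123,2 \right)} - W = -197 - 312 = -509$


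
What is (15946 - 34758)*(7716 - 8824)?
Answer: 20843696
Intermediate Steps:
(15946 - 34758)*(7716 - 8824) = -18812*(-1108) = 20843696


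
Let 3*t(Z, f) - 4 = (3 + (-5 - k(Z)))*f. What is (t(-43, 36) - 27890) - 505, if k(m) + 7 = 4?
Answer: -85145/3 ≈ -28382.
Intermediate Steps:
k(m) = -3 (k(m) = -7 + 4 = -3)
t(Z, f) = 4/3 + f/3 (t(Z, f) = 4/3 + ((3 + (-5 - 1*(-3)))*f)/3 = 4/3 + ((3 + (-5 + 3))*f)/3 = 4/3 + ((3 - 2)*f)/3 = 4/3 + (1*f)/3 = 4/3 + f/3)
(t(-43, 36) - 27890) - 505 = ((4/3 + (1/3)*36) - 27890) - 505 = ((4/3 + 12) - 27890) - 505 = (40/3 - 27890) - 505 = -83630/3 - 505 = -85145/3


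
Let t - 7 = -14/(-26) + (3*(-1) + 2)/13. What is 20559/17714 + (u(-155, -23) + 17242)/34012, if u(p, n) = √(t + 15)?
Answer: 125584687/75311071 + √949/221078 ≈ 1.6677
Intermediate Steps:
t = 97/13 (t = 7 + (-14/(-26) + (3*(-1) + 2)/13) = 7 + (-14*(-1/26) + (-3 + 2)*(1/13)) = 7 + (7/13 - 1*1/13) = 7 + (7/13 - 1/13) = 7 + 6/13 = 97/13 ≈ 7.4615)
u(p, n) = 2*√949/13 (u(p, n) = √(97/13 + 15) = √(292/13) = 2*√949/13)
20559/17714 + (u(-155, -23) + 17242)/34012 = 20559/17714 + (2*√949/13 + 17242)/34012 = 20559*(1/17714) + (17242 + 2*√949/13)*(1/34012) = 20559/17714 + (8621/17006 + √949/221078) = 125584687/75311071 + √949/221078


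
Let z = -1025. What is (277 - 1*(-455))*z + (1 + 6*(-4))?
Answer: -750323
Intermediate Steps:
(277 - 1*(-455))*z + (1 + 6*(-4)) = (277 - 1*(-455))*(-1025) + (1 + 6*(-4)) = (277 + 455)*(-1025) + (1 - 24) = 732*(-1025) - 23 = -750300 - 23 = -750323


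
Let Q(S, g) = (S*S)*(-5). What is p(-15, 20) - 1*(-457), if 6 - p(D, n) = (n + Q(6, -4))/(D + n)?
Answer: 495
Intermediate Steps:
Q(S, g) = -5*S² (Q(S, g) = S²*(-5) = -5*S²)
p(D, n) = 6 - (-180 + n)/(D + n) (p(D, n) = 6 - (n - 5*6²)/(D + n) = 6 - (n - 5*36)/(D + n) = 6 - (n - 180)/(D + n) = 6 - (-180 + n)/(D + n))
p(-15, 20) - 1*(-457) = (180 + 5*20 + 6*(-15))/(-15 + 20) - 1*(-457) = (180 + 100 - 90)/5 + 457 = (⅕)*190 + 457 = 38 + 457 = 495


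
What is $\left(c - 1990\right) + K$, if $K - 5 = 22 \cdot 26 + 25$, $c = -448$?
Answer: $-1836$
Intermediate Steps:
$K = 602$ ($K = 5 + \left(22 \cdot 26 + 25\right) = 5 + \left(572 + 25\right) = 5 + 597 = 602$)
$\left(c - 1990\right) + K = \left(-448 - 1990\right) + 602 = -2438 + 602 = -1836$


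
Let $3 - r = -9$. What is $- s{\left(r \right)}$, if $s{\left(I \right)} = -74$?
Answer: $74$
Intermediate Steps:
$r = 12$ ($r = 3 - -9 = 3 + 9 = 12$)
$- s{\left(r \right)} = \left(-1\right) \left(-74\right) = 74$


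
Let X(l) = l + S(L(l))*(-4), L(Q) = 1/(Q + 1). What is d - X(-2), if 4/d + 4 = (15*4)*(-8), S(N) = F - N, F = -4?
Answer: -1211/121 ≈ -10.008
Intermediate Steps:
L(Q) = 1/(1 + Q)
S(N) = -4 - N
X(l) = 16 + l + 4/(1 + l) (X(l) = l + (-4 - 1/(1 + l))*(-4) = l + (16 + 4/(1 + l)) = 16 + l + 4/(1 + l))
d = -1/121 (d = 4/(-4 + (15*4)*(-8)) = 4/(-4 + 60*(-8)) = 4/(-4 - 480) = 4/(-484) = 4*(-1/484) = -1/121 ≈ -0.0082645)
d - X(-2) = -1/121 - (20 + (-2)**2 + 17*(-2))/(1 - 2) = -1/121 - (20 + 4 - 34)/(-1) = -1/121 - (-1)*(-10) = -1/121 - 1*10 = -1/121 - 10 = -1211/121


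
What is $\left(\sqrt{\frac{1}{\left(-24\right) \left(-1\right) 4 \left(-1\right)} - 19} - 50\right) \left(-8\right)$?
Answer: $400 - \frac{5 i \sqrt{438}}{3} \approx 400.0 - 34.881 i$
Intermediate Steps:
$\left(\sqrt{\frac{1}{\left(-24\right) \left(-1\right) 4 \left(-1\right)} - 19} - 50\right) \left(-8\right) = \left(\sqrt{- \frac{1}{24 \left(\left(-4\right) \left(-1\right)\right)} - 19} - 50\right) \left(-8\right) = \left(\sqrt{- \frac{1}{24 \cdot 4} - 19} - 50\right) \left(-8\right) = \left(\sqrt{\left(- \frac{1}{24}\right) \frac{1}{4} - 19} - 50\right) \left(-8\right) = \left(\sqrt{- \frac{1}{96} - 19} - 50\right) \left(-8\right) = \left(\sqrt{- \frac{1825}{96}} - 50\right) \left(-8\right) = \left(\frac{5 i \sqrt{438}}{24} - 50\right) \left(-8\right) = \left(-50 + \frac{5 i \sqrt{438}}{24}\right) \left(-8\right) = 400 - \frac{5 i \sqrt{438}}{3}$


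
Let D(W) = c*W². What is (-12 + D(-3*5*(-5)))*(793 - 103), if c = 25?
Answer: 97022970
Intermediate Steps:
D(W) = 25*W²
(-12 + D(-3*5*(-5)))*(793 - 103) = (-12 + 25*(-3*5*(-5))²)*(793 - 103) = (-12 + 25*(-15*(-5))²)*690 = (-12 + 25*75²)*690 = (-12 + 25*5625)*690 = (-12 + 140625)*690 = 140613*690 = 97022970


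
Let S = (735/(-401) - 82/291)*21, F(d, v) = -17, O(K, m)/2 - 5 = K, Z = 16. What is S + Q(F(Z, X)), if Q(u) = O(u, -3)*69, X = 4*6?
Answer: -66140801/38897 ≈ -1700.4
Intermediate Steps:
O(K, m) = 10 + 2*K
X = 24
Q(u) = 690 + 138*u (Q(u) = (10 + 2*u)*69 = 690 + 138*u)
S = -1727369/38897 (S = (735*(-1/401) - 82*1/291)*21 = (-735/401 - 82/291)*21 = -246767/116691*21 = -1727369/38897 ≈ -44.409)
S + Q(F(Z, X)) = -1727369/38897 + (690 + 138*(-17)) = -1727369/38897 + (690 - 2346) = -1727369/38897 - 1656 = -66140801/38897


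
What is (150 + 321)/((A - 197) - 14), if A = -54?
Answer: -471/265 ≈ -1.7774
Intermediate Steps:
(150 + 321)/((A - 197) - 14) = (150 + 321)/((-54 - 197) - 14) = 471/(-251 - 14) = 471/(-265) = 471*(-1/265) = -471/265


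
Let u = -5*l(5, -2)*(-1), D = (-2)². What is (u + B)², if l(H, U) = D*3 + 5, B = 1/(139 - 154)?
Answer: 1623076/225 ≈ 7213.7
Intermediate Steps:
B = -1/15 (B = 1/(-15) = -1/15 ≈ -0.066667)
D = 4
l(H, U) = 17 (l(H, U) = 4*3 + 5 = 12 + 5 = 17)
u = 85 (u = -5*17*(-1) = -85*(-1) = 85)
(u + B)² = (85 - 1/15)² = (1274/15)² = 1623076/225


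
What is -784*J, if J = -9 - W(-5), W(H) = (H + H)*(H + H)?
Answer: 85456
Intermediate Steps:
W(H) = 4*H² (W(H) = (2*H)*(2*H) = 4*H²)
J = -109 (J = -9 - 4*(-5)² = -9 - 4*25 = -9 - 1*100 = -9 - 100 = -109)
-784*J = -784*(-109) = 85456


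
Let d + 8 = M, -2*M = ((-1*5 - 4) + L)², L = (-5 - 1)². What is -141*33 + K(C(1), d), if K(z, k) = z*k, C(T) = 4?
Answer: -6143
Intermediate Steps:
L = 36 (L = (-6)² = 36)
M = -729/2 (M = -((-1*5 - 4) + 36)²/2 = -((-5 - 4) + 36)²/2 = -(-9 + 36)²/2 = -½*27² = -½*729 = -729/2 ≈ -364.50)
d = -745/2 (d = -8 - 729/2 = -745/2 ≈ -372.50)
K(z, k) = k*z
-141*33 + K(C(1), d) = -141*33 - 745/2*4 = -4653 - 1490 = -6143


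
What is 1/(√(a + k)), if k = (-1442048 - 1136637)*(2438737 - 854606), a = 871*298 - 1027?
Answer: -I*√1021243647301/2042487294602 ≈ -4.9477e-7*I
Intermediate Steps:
a = 258531 (a = 259558 - 1027 = 258531)
k = -4084974847735 (k = -2578685*1584131 = -4084974847735)
1/(√(a + k)) = 1/(√(258531 - 4084974847735)) = 1/(√(-4084974589204)) = 1/(2*I*√1021243647301) = -I*√1021243647301/2042487294602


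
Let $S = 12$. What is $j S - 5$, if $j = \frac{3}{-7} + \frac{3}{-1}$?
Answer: $- \frac{323}{7} \approx -46.143$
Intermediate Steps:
$j = - \frac{24}{7}$ ($j = 3 \left(- \frac{1}{7}\right) + 3 \left(-1\right) = - \frac{3}{7} - 3 = - \frac{24}{7} \approx -3.4286$)
$j S - 5 = \left(- \frac{24}{7}\right) 12 - 5 = - \frac{288}{7} - 5 = - \frac{323}{7}$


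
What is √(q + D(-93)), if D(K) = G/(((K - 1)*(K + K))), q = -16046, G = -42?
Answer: 3*I*√15139217846/2914 ≈ 126.67*I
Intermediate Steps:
D(K) = -21/(K*(-1 + K)) (D(K) = -42*1/((K - 1)*(K + K)) = -42*1/(2*K*(-1 + K)) = -21/(K*(-1 + K)))
√(q + D(-93)) = √(-16046 - 21/(-93*(-1 - 93))) = √(-16046 - 21*(-1/93)/(-94)) = √(-16046 - 21*(-1/93)*(-1/94)) = √(-16046 - 7/2914) = √(-46758051/2914) = 3*I*√15139217846/2914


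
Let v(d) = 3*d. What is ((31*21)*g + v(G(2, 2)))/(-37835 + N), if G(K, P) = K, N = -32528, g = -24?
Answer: 15618/70363 ≈ 0.22196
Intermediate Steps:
((31*21)*g + v(G(2, 2)))/(-37835 + N) = ((31*21)*(-24) + 3*2)/(-37835 - 32528) = (651*(-24) + 6)/(-70363) = (-15624 + 6)*(-1/70363) = -15618*(-1/70363) = 15618/70363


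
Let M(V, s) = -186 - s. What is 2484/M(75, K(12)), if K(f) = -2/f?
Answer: -14904/1115 ≈ -13.367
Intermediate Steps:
2484/M(75, K(12)) = 2484/(-186 - (-2)/12) = 2484/(-186 - 1*(-⅙)) = 2484/(-186 + ⅙) = 2484/(-1115/6) = 2484*(-6/1115) = -14904/1115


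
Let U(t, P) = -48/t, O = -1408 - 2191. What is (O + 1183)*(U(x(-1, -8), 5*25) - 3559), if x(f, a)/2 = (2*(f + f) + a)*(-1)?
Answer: 8603376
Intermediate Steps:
O = -3599
x(f, a) = -8*f - 2*a (x(f, a) = 2*((2*(f + f) + a)*(-1)) = 2*((2*(2*f) + a)*(-1)) = 2*((4*f + a)*(-1)) = 2*((a + 4*f)*(-1)) = 2*(-a - 4*f) = -8*f - 2*a)
(O + 1183)*(U(x(-1, -8), 5*25) - 3559) = (-3599 + 1183)*(-48/(-8*(-1) - 2*(-8)) - 3559) = -2416*(-48/(8 + 16) - 3559) = -2416*(-48/24 - 3559) = -2416*(-48*1/24 - 3559) = -2416*(-2 - 3559) = -2416*(-3561) = 8603376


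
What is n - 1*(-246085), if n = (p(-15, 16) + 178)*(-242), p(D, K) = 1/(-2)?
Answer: 203130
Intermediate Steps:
p(D, K) = -1/2
n = -42955 (n = (-1/2 + 178)*(-242) = (355/2)*(-242) = -42955)
n - 1*(-246085) = -42955 - 1*(-246085) = -42955 + 246085 = 203130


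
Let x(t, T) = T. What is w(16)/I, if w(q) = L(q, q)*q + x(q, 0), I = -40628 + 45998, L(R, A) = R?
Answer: 128/2685 ≈ 0.047672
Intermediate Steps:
I = 5370
w(q) = q**2 (w(q) = q*q + 0 = q**2 + 0 = q**2)
w(16)/I = 16**2/5370 = 256*(1/5370) = 128/2685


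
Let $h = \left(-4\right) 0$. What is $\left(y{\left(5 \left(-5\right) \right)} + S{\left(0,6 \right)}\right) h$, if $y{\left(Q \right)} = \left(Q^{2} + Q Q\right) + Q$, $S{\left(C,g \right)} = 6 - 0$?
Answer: $0$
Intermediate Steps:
$S{\left(C,g \right)} = 6$ ($S{\left(C,g \right)} = 6 + 0 = 6$)
$h = 0$
$y{\left(Q \right)} = Q + 2 Q^{2}$ ($y{\left(Q \right)} = \left(Q^{2} + Q^{2}\right) + Q = 2 Q^{2} + Q = Q + 2 Q^{2}$)
$\left(y{\left(5 \left(-5\right) \right)} + S{\left(0,6 \right)}\right) h = \left(5 \left(-5\right) \left(1 + 2 \cdot 5 \left(-5\right)\right) + 6\right) 0 = \left(- 25 \left(1 + 2 \left(-25\right)\right) + 6\right) 0 = \left(- 25 \left(1 - 50\right) + 6\right) 0 = \left(\left(-25\right) \left(-49\right) + 6\right) 0 = \left(1225 + 6\right) 0 = 1231 \cdot 0 = 0$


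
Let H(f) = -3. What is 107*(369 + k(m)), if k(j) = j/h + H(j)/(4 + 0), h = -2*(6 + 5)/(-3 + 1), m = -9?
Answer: 1729869/44 ≈ 39315.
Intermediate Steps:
h = 11 (h = -22/(-2) = -22*(-1)/2 = -2*(-11/2) = 11)
k(j) = -3/4 + j/11 (k(j) = j/11 - 3/(4 + 0) = j*(1/11) - 3/4 = j/11 - 3*1/4 = j/11 - 3/4 = -3/4 + j/11)
107*(369 + k(m)) = 107*(369 + (-3/4 + (1/11)*(-9))) = 107*(369 + (-3/4 - 9/11)) = 107*(369 - 69/44) = 107*(16167/44) = 1729869/44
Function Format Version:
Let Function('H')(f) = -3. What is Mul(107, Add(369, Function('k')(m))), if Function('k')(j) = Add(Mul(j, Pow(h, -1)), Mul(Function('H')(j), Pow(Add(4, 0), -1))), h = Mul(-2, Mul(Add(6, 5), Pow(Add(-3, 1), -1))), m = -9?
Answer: Rational(1729869, 44) ≈ 39315.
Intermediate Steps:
h = 11 (h = Mul(-2, Mul(11, Pow(-2, -1))) = Mul(-2, Mul(11, Rational(-1, 2))) = Mul(-2, Rational(-11, 2)) = 11)
Function('k')(j) = Add(Rational(-3, 4), Mul(Rational(1, 11), j)) (Function('k')(j) = Add(Mul(j, Pow(11, -1)), Mul(-3, Pow(Add(4, 0), -1))) = Add(Mul(j, Rational(1, 11)), Mul(-3, Pow(4, -1))) = Add(Mul(Rational(1, 11), j), Mul(-3, Rational(1, 4))) = Add(Mul(Rational(1, 11), j), Rational(-3, 4)) = Add(Rational(-3, 4), Mul(Rational(1, 11), j)))
Mul(107, Add(369, Function('k')(m))) = Mul(107, Add(369, Add(Rational(-3, 4), Mul(Rational(1, 11), -9)))) = Mul(107, Add(369, Add(Rational(-3, 4), Rational(-9, 11)))) = Mul(107, Add(369, Rational(-69, 44))) = Mul(107, Rational(16167, 44)) = Rational(1729869, 44)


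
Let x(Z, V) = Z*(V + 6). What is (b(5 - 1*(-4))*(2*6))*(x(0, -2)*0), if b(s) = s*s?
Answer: 0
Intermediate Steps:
x(Z, V) = Z*(6 + V)
b(s) = s**2
(b(5 - 1*(-4))*(2*6))*(x(0, -2)*0) = ((5 - 1*(-4))**2*(2*6))*((0*(6 - 2))*0) = ((5 + 4)**2*12)*((0*4)*0) = (9**2*12)*(0*0) = (81*12)*0 = 972*0 = 0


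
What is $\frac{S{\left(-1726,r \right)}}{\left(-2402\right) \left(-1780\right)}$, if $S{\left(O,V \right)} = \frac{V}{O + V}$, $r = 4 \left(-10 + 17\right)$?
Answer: $- \frac{7}{1814975220} \approx -3.8568 \cdot 10^{-9}$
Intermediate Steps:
$r = 28$ ($r = 4 \cdot 7 = 28$)
$\frac{S{\left(-1726,r \right)}}{\left(-2402\right) \left(-1780\right)} = \frac{28 \frac{1}{-1726 + 28}}{\left(-2402\right) \left(-1780\right)} = \frac{28 \frac{1}{-1698}}{4275560} = 28 \left(- \frac{1}{1698}\right) \frac{1}{4275560} = \left(- \frac{14}{849}\right) \frac{1}{4275560} = - \frac{7}{1814975220}$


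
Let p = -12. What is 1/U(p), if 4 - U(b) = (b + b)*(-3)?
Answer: -1/68 ≈ -0.014706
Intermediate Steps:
U(b) = 4 + 6*b (U(b) = 4 - (b + b)*(-3) = 4 - 2*b*(-3) = 4 - (-6)*b = 4 + 6*b)
1/U(p) = 1/(4 + 6*(-12)) = 1/(4 - 72) = 1/(-68) = -1/68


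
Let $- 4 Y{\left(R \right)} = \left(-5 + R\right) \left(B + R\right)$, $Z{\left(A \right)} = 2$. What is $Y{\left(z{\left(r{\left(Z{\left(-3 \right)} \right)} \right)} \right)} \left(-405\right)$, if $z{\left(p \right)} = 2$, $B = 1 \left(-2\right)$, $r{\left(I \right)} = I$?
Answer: $0$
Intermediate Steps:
$B = -2$
$Y{\left(R \right)} = - \frac{\left(-5 + R\right) \left(-2 + R\right)}{4}$
$Y{\left(z{\left(r{\left(Z{\left(-3 \right)} \right)} \right)} \right)} \left(-405\right) = \left(- \frac{5}{2} - \frac{2^{2}}{4} + \frac{7}{4} \cdot 2\right) \left(-405\right) = \left(- \frac{5}{2} - 1 + \frac{7}{2}\right) \left(-405\right) = 0 \left(-405\right) = 0$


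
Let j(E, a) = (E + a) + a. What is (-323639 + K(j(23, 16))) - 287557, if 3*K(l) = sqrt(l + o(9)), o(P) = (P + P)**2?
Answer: -611196 + sqrt(379)/3 ≈ -6.1119e+5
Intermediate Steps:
o(P) = 4*P**2 (o(P) = (2*P)**2 = 4*P**2)
j(E, a) = E + 2*a
K(l) = sqrt(324 + l)/3 (K(l) = sqrt(l + 4*9**2)/3 = sqrt(l + 4*81)/3 = sqrt(l + 324)/3 = sqrt(324 + l)/3)
(-323639 + K(j(23, 16))) - 287557 = (-323639 + sqrt(324 + (23 + 2*16))/3) - 287557 = (-323639 + sqrt(324 + (23 + 32))/3) - 287557 = (-323639 + sqrt(324 + 55)/3) - 287557 = (-323639 + sqrt(379)/3) - 287557 = -611196 + sqrt(379)/3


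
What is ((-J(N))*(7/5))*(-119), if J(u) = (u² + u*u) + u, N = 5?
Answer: 9163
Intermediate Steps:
J(u) = u + 2*u² (J(u) = (u² + u²) + u = 2*u² + u = u + 2*u²)
((-J(N))*(7/5))*(-119) = ((-5*(1 + 2*5))*(7/5))*(-119) = ((-5*(1 + 10))*(7*(⅕)))*(-119) = (-5*11*(7/5))*(-119) = (-1*55*(7/5))*(-119) = -55*7/5*(-119) = -77*(-119) = 9163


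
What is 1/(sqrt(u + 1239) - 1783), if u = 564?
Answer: -1783/3177286 - sqrt(1803)/3177286 ≈ -0.00057453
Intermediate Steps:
1/(sqrt(u + 1239) - 1783) = 1/(sqrt(564 + 1239) - 1783) = 1/(sqrt(1803) - 1783) = 1/(-1783 + sqrt(1803))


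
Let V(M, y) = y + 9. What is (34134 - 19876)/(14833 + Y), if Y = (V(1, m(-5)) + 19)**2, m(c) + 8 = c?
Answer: 7129/7529 ≈ 0.94687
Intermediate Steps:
m(c) = -8 + c
V(M, y) = 9 + y
Y = 225 (Y = ((9 + (-8 - 5)) + 19)**2 = ((9 - 13) + 19)**2 = (-4 + 19)**2 = 15**2 = 225)
(34134 - 19876)/(14833 + Y) = (34134 - 19876)/(14833 + 225) = 14258/15058 = 14258*(1/15058) = 7129/7529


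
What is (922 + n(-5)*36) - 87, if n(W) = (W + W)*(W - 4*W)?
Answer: -4565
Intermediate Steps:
n(W) = -6*W**2 (n(W) = (2*W)*(-3*W) = -6*W**2)
(922 + n(-5)*36) - 87 = (922 - 6*(-5)**2*36) - 87 = (922 - 6*25*36) - 87 = (922 - 150*36) - 87 = (922 - 5400) - 87 = -4478 - 87 = -4565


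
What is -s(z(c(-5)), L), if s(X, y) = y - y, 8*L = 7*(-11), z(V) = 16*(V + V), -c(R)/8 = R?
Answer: 0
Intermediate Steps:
c(R) = -8*R
z(V) = 32*V (z(V) = 16*(2*V) = 32*V)
L = -77/8 (L = (7*(-11))/8 = (⅛)*(-77) = -77/8 ≈ -9.6250)
s(X, y) = 0
-s(z(c(-5)), L) = -1*0 = 0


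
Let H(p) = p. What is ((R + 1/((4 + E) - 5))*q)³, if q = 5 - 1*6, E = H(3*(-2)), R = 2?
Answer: -2197/343 ≈ -6.4053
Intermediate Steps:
E = -6 (E = 3*(-2) = -6)
q = -1 (q = 5 - 6 = -1)
((R + 1/((4 + E) - 5))*q)³ = ((2 + 1/((4 - 6) - 5))*(-1))³ = ((2 + 1/(-2 - 5))*(-1))³ = ((2 + 1/(-7))*(-1))³ = ((2 - ⅐)*(-1))³ = ((13/7)*(-1))³ = (-13/7)³ = -2197/343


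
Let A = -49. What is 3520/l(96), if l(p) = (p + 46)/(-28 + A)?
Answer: -135520/71 ≈ -1908.7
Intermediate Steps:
l(p) = -46/77 - p/77 (l(p) = (p + 46)/(-28 - 49) = (46 + p)/(-77) = (46 + p)*(-1/77) = -46/77 - p/77)
3520/l(96) = 3520/(-46/77 - 1/77*96) = 3520/(-46/77 - 96/77) = 3520/(-142/77) = 3520*(-77/142) = -135520/71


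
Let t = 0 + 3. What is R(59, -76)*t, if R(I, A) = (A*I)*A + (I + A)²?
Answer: 1023219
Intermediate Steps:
t = 3
R(I, A) = (A + I)² + I*A² (R(I, A) = I*A² + (A + I)² = (A + I)² + I*A²)
R(59, -76)*t = ((-76 + 59)² + 59*(-76)²)*3 = ((-17)² + 59*5776)*3 = (289 + 340784)*3 = 341073*3 = 1023219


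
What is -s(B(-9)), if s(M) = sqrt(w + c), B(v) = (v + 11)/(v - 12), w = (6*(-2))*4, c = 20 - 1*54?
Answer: -I*sqrt(82) ≈ -9.0554*I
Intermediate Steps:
c = -34 (c = 20 - 54 = -34)
w = -48 (w = -12*4 = -48)
B(v) = (11 + v)/(-12 + v)
s(M) = I*sqrt(82) (s(M) = sqrt(-48 - 34) = sqrt(-82) = I*sqrt(82))
-s(B(-9)) = -I*sqrt(82)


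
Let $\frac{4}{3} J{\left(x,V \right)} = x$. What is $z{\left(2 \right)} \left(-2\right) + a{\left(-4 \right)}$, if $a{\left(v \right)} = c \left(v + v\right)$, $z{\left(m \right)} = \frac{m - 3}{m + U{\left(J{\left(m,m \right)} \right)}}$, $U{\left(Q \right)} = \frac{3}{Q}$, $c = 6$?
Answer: $- \frac{95}{2} \approx -47.5$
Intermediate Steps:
$J{\left(x,V \right)} = \frac{3 x}{4}$
$z{\left(m \right)} = \frac{-3 + m}{m + \frac{4}{m}}$ ($z{\left(m \right)} = \frac{m - 3}{m + \frac{3}{\frac{3}{4} m}} = \frac{-3 + m}{m + 3 \frac{4}{3 m}} = \frac{-3 + m}{m + \frac{4}{m}}$)
$a{\left(v \right)} = 12 v$ ($a{\left(v \right)} = 6 \left(v + v\right) = 6 \cdot 2 v = 12 v$)
$z{\left(2 \right)} \left(-2\right) + a{\left(-4 \right)} = \frac{2 \left(-3 + 2\right)}{4 + 2^{2}} \left(-2\right) + 12 \left(-4\right) = 2 \frac{1}{4 + 4} \left(-1\right) \left(-2\right) - 48 = 2 \cdot \frac{1}{8} \left(-1\right) \left(-2\right) - 48 = \left(- \frac{1}{4}\right) \left(-2\right) - 48 = \frac{1}{2} - 48 = - \frac{95}{2}$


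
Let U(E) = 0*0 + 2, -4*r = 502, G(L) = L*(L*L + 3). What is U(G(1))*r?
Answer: -251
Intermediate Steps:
G(L) = L*(3 + L²) (G(L) = L*(L² + 3) = L*(3 + L²))
r = -251/2 (r = -¼*502 = -251/2 ≈ -125.50)
U(E) = 2 (U(E) = 0 + 2 = 2)
U(G(1))*r = 2*(-251/2) = -251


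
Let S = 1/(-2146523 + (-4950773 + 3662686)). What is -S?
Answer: 1/3434610 ≈ 2.9115e-7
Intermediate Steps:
S = -1/3434610 (S = 1/(-2146523 - 1288087) = 1/(-3434610) = -1/3434610 ≈ -2.9115e-7)
-S = -1*(-1/3434610) = 1/3434610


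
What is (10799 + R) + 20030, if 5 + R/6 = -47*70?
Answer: 11059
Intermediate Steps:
R = -19770 (R = -30 + 6*(-47*70) = -30 + 6*(-3290) = -30 - 19740 = -19770)
(10799 + R) + 20030 = (10799 - 19770) + 20030 = -8971 + 20030 = 11059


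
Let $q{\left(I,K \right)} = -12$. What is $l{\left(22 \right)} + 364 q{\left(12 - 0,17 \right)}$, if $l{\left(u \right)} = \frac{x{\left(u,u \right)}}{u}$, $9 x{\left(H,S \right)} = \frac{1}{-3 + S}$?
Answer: $- \frac{16432415}{3762} \approx -4368.0$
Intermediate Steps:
$x{\left(H,S \right)} = \frac{1}{9 \left(-3 + S\right)}$
$l{\left(u \right)} = \frac{1}{9 u \left(-3 + u\right)}$ ($l{\left(u \right)} = \frac{\frac{1}{9} \frac{1}{-3 + u}}{u} = \frac{1}{9 u \left(-3 + u\right)}$)
$l{\left(22 \right)} + 364 q{\left(12 - 0,17 \right)} = \frac{1}{9 \cdot 22 \left(-3 + 22\right)} + 364 \left(-12\right) = \frac{1}{9} \cdot \frac{1}{22} \cdot \frac{1}{19} - 4368 = \frac{1}{3762} - 4368 = - \frac{16432415}{3762}$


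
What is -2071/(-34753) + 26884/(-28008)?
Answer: -219073771/243340506 ≈ -0.90028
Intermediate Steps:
-2071/(-34753) + 26884/(-28008) = -2071*(-1/34753) + 26884*(-1/28008) = 2071/34753 - 6721/7002 = -219073771/243340506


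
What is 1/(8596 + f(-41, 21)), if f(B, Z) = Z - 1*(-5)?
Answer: 1/8622 ≈ 0.00011598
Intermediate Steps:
f(B, Z) = 5 + Z (f(B, Z) = Z + 5 = 5 + Z)
1/(8596 + f(-41, 21)) = 1/(8596 + (5 + 21)) = 1/(8596 + 26) = 1/8622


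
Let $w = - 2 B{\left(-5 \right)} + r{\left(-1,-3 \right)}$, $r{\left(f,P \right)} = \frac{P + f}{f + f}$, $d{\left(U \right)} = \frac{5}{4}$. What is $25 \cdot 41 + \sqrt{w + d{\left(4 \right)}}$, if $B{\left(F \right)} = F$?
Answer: $1025 + \frac{\sqrt{53}}{2} \approx 1028.6$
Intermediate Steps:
$d{\left(U \right)} = \frac{5}{4}$ ($d{\left(U \right)} = 5 \cdot \frac{1}{4} = \frac{5}{4}$)
$r{\left(f,P \right)} = \frac{P + f}{2 f}$
$w = 12$ ($w = \left(-2\right) \left(-5\right) + \frac{-3 - 1}{2 \left(-1\right)} = 10 + \frac{1}{2} \left(-1\right) \left(-4\right) = 10 + 2 = 12$)
$25 \cdot 41 + \sqrt{w + d{\left(4 \right)}} = 25 \cdot 41 + \sqrt{12 + \frac{5}{4}} = 1025 + \sqrt{\frac{53}{4}} = 1025 + \frac{\sqrt{53}}{2}$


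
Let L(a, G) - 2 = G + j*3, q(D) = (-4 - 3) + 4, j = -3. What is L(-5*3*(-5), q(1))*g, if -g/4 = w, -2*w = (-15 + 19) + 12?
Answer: -320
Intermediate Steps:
q(D) = -3 (q(D) = -7 + 4 = -3)
L(a, G) = -7 + G (L(a, G) = 2 + (G - 3*3) = 2 + (G - 9) = 2 + (-9 + G) = -7 + G)
w = -8 (w = -((-15 + 19) + 12)/2 = -(4 + 12)/2 = -½*16 = -8)
g = 32 (g = -4*(-8) = 32)
L(-5*3*(-5), q(1))*g = (-7 - 3)*32 = -10*32 = -320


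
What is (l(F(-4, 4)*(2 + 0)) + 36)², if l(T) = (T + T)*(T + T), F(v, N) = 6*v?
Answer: 85599504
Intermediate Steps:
l(T) = 4*T² (l(T) = (2*T)*(2*T) = 4*T²)
(l(F(-4, 4)*(2 + 0)) + 36)² = (4*((6*(-4))*(2 + 0))² + 36)² = (4*(-24*2)² + 36)² = (4*(-48)² + 36)² = (4*2304 + 36)² = (9216 + 36)² = 9252² = 85599504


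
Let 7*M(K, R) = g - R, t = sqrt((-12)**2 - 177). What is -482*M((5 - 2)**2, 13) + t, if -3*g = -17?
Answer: 10604/21 + I*sqrt(33) ≈ 504.95 + 5.7446*I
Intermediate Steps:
g = 17/3 (g = -1/3*(-17) = 17/3 ≈ 5.6667)
t = I*sqrt(33) (t = sqrt(144 - 177) = sqrt(-33) = I*sqrt(33) ≈ 5.7446*I)
M(K, R) = 17/21 - R/7 (M(K, R) = (17/3 - R)/7 = 17/21 - R/7)
-482*M((5 - 2)**2, 13) + t = -482*(17/21 - 1/7*13) + I*sqrt(33) = -482*(17/21 - 13/7) + I*sqrt(33) = -482*(-22/21) + I*sqrt(33) = 10604/21 + I*sqrt(33)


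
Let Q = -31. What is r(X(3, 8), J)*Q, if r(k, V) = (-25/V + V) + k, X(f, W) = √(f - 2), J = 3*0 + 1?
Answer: 713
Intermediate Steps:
J = 1 (J = 0 + 1 = 1)
X(f, W) = √(-2 + f)
r(k, V) = V + k - 25/V (r(k, V) = (V - 25/V) + k = V + k - 25/V)
r(X(3, 8), J)*Q = (1 + √(-2 + 3) - 25/1)*(-31) = (1 + √1 - 25*1)*(-31) = (1 + 1 - 25)*(-31) = -23*(-31) = 713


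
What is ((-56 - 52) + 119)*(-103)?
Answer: -1133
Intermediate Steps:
((-56 - 52) + 119)*(-103) = (-108 + 119)*(-103) = 11*(-103) = -1133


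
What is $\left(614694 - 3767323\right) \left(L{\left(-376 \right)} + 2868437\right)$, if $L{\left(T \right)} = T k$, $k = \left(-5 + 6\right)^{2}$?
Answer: $-9041932282369$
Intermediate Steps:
$k = 1$ ($k = 1^{2} = 1$)
$L{\left(T \right)} = T$ ($L{\left(T \right)} = T 1 = T$)
$\left(614694 - 3767323\right) \left(L{\left(-376 \right)} + 2868437\right) = \left(614694 - 3767323\right) \left(-376 + 2868437\right) = \left(-3152629\right) 2868061 = -9041932282369$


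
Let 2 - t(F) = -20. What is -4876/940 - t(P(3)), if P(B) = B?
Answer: -6389/235 ≈ -27.187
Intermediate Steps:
t(F) = 22 (t(F) = 2 - 1*(-20) = 2 + 20 = 22)
-4876/940 - t(P(3)) = -4876/940 - 1*22 = -4876*1/940 - 22 = -1219/235 - 22 = -6389/235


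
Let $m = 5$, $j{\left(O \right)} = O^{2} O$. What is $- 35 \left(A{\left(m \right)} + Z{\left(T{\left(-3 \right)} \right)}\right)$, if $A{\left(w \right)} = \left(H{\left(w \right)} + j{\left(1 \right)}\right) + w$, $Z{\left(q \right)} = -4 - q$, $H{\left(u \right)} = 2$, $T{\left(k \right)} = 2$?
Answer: $-70$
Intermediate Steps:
$j{\left(O \right)} = O^{3}$
$A{\left(w \right)} = 3 + w$ ($A{\left(w \right)} = \left(2 + 1^{3}\right) + w = \left(2 + 1\right) + w = 3 + w$)
$- 35 \left(A{\left(m \right)} + Z{\left(T{\left(-3 \right)} \right)}\right) = - 35 \left(\left(3 + 5\right) - 6\right) = - 35 \left(8 - 6\right) = \left(-35\right) 2 = -70$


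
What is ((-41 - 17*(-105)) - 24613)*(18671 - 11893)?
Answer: -155006082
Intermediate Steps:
((-41 - 17*(-105)) - 24613)*(18671 - 11893) = ((-41 + 1785) - 24613)*6778 = (1744 - 24613)*6778 = -22869*6778 = -155006082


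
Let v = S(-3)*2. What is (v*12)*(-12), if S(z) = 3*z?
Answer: 2592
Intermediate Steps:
v = -18 (v = (3*(-3))*2 = -9*2 = -18)
(v*12)*(-12) = -18*12*(-12) = -216*(-12) = 2592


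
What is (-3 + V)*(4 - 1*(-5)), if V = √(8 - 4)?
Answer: -9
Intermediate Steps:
V = 2 (V = √4 = 2)
(-3 + V)*(4 - 1*(-5)) = (-3 + 2)*(4 - 1*(-5)) = -(4 + 5) = -1*9 = -9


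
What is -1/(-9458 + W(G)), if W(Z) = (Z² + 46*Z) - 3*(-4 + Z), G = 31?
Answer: 1/7152 ≈ 0.00013982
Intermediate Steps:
W(Z) = 12 + Z² + 43*Z (W(Z) = (Z² + 46*Z) + (12 - 3*Z) = 12 + Z² + 43*Z)
-1/(-9458 + W(G)) = -1/(-9458 + (12 + 31² + 43*31)) = -1/(-9458 + (12 + 961 + 1333)) = -1/(-9458 + 2306) = -1/(-7152) = -1*(-1/7152) = 1/7152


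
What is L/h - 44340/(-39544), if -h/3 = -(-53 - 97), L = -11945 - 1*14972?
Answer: 67772428/1112175 ≈ 60.937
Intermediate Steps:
L = -26917 (L = -11945 - 14972 = -26917)
h = -450 (h = -(-3)*(-53 - 97) = -(-3)*(-150) = -3*150 = -450)
L/h - 44340/(-39544) = -26917/(-450) - 44340/(-39544) = -26917*(-1/450) - 44340*(-1/39544) = 26917/450 + 11085/9886 = 67772428/1112175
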